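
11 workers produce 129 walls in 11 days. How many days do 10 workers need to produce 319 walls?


Days ∝ work / workers, so d₂ = d₁ × (m₁/m₂) × (w₂/w₁)
Workers factor (inverse): 11/10 = 1.1000
Work factor (direct): 319/129 ≈ 2.4729
d₂ = 11 × 11/10 × 319/129 = (11 × 11 × 319) / (10 × 129) = 38599/1290
≈ 29.92 days

29.92 days


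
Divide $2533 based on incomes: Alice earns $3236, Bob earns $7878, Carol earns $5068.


Total income = 3236 + 7878 + 5068 = $16182
Alice: $2533 × 3236/16182 = $506.54
Bob: $2533 × 7878/16182 = $1233.16
Carol: $2533 × 5068/16182 = $793.30
= Alice: $506.54, Bob: $1233.16, Carol: $793.30

Alice: $506.54, Bob: $1233.16, Carol: $793.30


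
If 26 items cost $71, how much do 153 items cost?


Direct proportion: y/x = constant
k = 71/26 ≈ 2.7308
y₂ = k × 153 = 71 × 153 / 26 = 10863/26
≈ 417.81

417.81


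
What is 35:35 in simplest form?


GCD(35, 35) = 35
35/35 : 35/35
= 1:1

1:1


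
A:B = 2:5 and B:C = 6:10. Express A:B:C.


Match B: multiply A:B by 6 → 12:30
Multiply B:C by 5 → 30:50
Combined: 12:30:50
GCD = 2
= 6:15:25

6:15:25


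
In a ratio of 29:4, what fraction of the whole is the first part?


Total parts = 29 + 4 = 33
First part: 29/33 = 29/33
= 29/33

29/33


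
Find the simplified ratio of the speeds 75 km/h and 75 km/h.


Ratio = 75:75
GCD = 75
Simplified = 1:1
Time ratio (same distance) = 1:1
Speed ratio = 1:1

1:1


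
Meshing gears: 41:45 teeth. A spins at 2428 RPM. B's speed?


Gear ratio = 41:45 = 41:45
RPM_B = RPM_A × (teeth_A / teeth_B)
= 2428 × (41/45)
= 2212.2 RPM

2212.2 RPM


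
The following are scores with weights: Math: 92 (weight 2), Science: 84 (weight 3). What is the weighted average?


Numerator = 92×2 + 84×3
= 184 + 252
= 436
Total weight = 5
Weighted avg = 436/5
= 87.20

87.20


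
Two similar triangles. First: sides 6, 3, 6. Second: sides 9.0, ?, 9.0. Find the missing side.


Scale factor = 9.0/6 = 1.5
Missing side = 3 × 1.5
= 4.5

4.5


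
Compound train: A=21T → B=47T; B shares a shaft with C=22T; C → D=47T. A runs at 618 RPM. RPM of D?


Stage 1: RPM_B = RPM_A × t_A/t_B = 618 × 21/47 = 12978/47 ≈ 276.13
B and C share a shaft → RPM_C = RPM_B
Stage 2: RPM_D = RPM_C × t_C/t_D = RPM_A × (t_A×t_C)/(t_B×t_D)
Overall ratio = (21×22)/(47×47) = 462/2209
RPM_D = 618 × 462/2209 = 285516/2209
≈ 129.25 RPM

129.25 RPM


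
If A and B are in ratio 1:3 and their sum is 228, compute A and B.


Let A = 1k, B = 3k.
1k + 3k = 228
4k = 228 → k = 228/4 = 57
A = 1×57 = 57, B = 3×57 = 171
= A = 57, B = 171

A = 57, B = 171


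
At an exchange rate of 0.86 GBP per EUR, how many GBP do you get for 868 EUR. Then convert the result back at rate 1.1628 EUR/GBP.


Amount × rate = 868 × 0.86 = 746.48 GBP
Round-trip: 746.48 × 1.1628 = 868.01 EUR
= 746.48 GBP, then 868.01 EUR

746.48 GBP, then 868.01 EUR


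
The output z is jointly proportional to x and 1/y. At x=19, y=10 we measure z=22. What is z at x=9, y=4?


z = k·x/y
Solve for k using the known point: k = z·y/x = 22×10/19 = 220/19 ≈ 11.5789
Now evaluate at x=9, y=4:
z = k × 9 / 4 = (220 × 9) / (19 × 4) = 1980/76
≈ 26.0526

26.0526


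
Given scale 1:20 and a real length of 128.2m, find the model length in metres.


Model size = real / scale
= 128.2 / 20
= 6.4100 m

6.4100 m


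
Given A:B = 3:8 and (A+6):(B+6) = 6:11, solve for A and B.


Let A = 3k, B = 8k.
(3k + 6) / (8k + 6) = 6/11
Cross-multiply: 11(3k + 6) = 6(8k + 6)
33k + 66 = 48k + 36
33k - 48k = 36 - 66
-15k = -30
k = -30/-15 = 2
A = 3×2 = 6, B = 8×2 = 16
= A = 6, B = 16

A = 6, B = 16


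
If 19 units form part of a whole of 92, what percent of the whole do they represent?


Percentage = (part / whole) × 100
= (19 / 92) × 100
≈ 20.65%

20.65%


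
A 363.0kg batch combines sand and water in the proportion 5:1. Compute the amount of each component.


Total parts = 5 + 1 = 6
sand: 363.0 × 5/6 = 302.5kg
water: 363.0 × 1/6 = 60.5kg
= 302.5kg and 60.5kg

302.5kg and 60.5kg


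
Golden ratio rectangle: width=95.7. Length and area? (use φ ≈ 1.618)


φ = (1 + √5) / 2 ≈ 1.618
Length = width × φ = 95.7 × 1.618 = 154.8426
≈ 154.84
Area = width × length = 95.7 × 154.8426 = 14818.43682 ≈ 14818.44
= Length: 154.84, Area: 14818.44

Length: 154.84, Area: 14818.44


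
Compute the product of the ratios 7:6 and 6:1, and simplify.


Compound ratio = (7×6) : (6×1)
= 42:6
GCD = 6
= 7:1

7:1


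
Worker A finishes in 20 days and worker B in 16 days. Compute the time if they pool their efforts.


Rate of A = 1/20 per day
Rate of B = 1/16 per day
Combined rate = 1/20 + 1/16 = 36/320 = 0.1125 per day
Days = 1 / combined rate = 320/36
≈ 8.89 days

8.89 days


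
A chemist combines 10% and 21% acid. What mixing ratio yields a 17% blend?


Let x parts of 10% mix with y parts of 21%.
10x + 21y = 17(x + y)
10x + 21y = 17x + 17y
x(10 - 17) = y(17 - 21)
x/y = (21 - 17)/(17 - 10) = 4/7
Simplify: 4:7
= 4:7

4:7


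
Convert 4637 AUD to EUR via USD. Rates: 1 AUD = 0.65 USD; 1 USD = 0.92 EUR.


Step 1: 4637 AUD × 0.65 = 3014.05 USD
Step 2: 3014.05 USD × 0.92 = 2772.93 EUR
Implied rate AUD→EUR = 0.65 × 0.92 = 0.5980
= 2772.93 EUR

2772.93 EUR


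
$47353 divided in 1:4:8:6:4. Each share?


Total parts = 1 + 4 + 8 + 6 + 4 = 23
Part 1: 47353 × 1/23 = 2058.83
Part 2: 47353 × 4/23 = 8235.30
Part 3: 47353 × 8/23 = 16470.61
Part 4: 47353 × 6/23 = 12352.96
Part 5: 47353 × 4/23 = 8235.30
= Part 1: $2058.83, Part 2: $8235.30, Part 3: $16470.61, Part 4: $12352.96, Part 5: $8235.30

Part 1: $2058.83, Part 2: $8235.30, Part 3: $16470.61, Part 4: $12352.96, Part 5: $8235.30


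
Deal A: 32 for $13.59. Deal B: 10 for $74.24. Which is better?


Deal A: $13.59/32 = $0.4247/unit
Deal B: $74.24/10 = $7.4240/unit
A is cheaper per unit
= Deal A

Deal A


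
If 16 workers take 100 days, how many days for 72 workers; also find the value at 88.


Inverse proportion: x × y = constant
k = 16 × 100 = 1600
At x=72: k/72 = 22.22
At x=88: k/88 = 18.18
= 22.22 and 18.18

22.22 and 18.18


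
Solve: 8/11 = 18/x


Cross multiply: 8 × x = 11 × 18
8x = 198
x = 198 / 8
= 24.75

24.75


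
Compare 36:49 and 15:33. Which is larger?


36/49 = 0.7347
15/33 = 0.4545
0.7347 > 0.4545, so 36:49 is greater
= 36:49

36:49


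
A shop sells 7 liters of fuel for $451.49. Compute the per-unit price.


Unit rate = total / quantity
= 451.49 / 7
= $64.50 per unit

$64.50 per unit


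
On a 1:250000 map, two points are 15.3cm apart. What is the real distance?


Real distance = map distance × scale
= 15.3cm × 250000
= 3825000 cm = 38250.0 m
= 38.250 km

38.250 km


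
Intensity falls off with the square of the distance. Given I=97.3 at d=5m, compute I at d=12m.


I₁d₁² = I₂d₂²
I₂ = I₁ × (d₁/d₂)²
= 97.3 × (5/12)²
= 97.3 × 25/144
= 2432.5/144
≈ 16.8924

16.8924


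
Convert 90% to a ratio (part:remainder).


90% means 90 parts out of 100; remainder = 10
Part : remainder = 90:10
GCD = 10
= 9:1

9:1


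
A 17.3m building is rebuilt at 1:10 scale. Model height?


Model size = real / scale
= 17.3 / 10
= 1.7300 m

1.7300 m


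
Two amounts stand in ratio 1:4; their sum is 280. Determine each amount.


Let A = 1k, B = 4k.
1k + 4k = 280
5k = 280 → k = 280/5 = 56
A = 1×56 = 56, B = 4×56 = 224
= A = 56, B = 224

A = 56, B = 224


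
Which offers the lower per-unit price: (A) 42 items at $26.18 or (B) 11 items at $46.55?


Deal A: $26.18/42 = $0.6233/unit
Deal B: $46.55/11 = $4.2318/unit
A is cheaper per unit
= Deal A

Deal A


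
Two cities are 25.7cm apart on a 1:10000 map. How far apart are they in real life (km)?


Real distance = map distance × scale
= 25.7cm × 10000
= 257000 cm = 2570.0 m
= 2.570 km

2.570 km


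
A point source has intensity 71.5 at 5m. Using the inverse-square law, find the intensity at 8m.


I₁d₁² = I₂d₂²
I₂ = I₁ × (d₁/d₂)²
= 71.5 × (5/8)²
= 71.5 × 25/64
= 1787.5/64
≈ 27.9297

27.9297


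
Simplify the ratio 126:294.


GCD(126, 294) = 42
126/42 : 294/42
= 3:7

3:7


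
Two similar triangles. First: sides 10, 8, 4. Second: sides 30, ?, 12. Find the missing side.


Scale factor = 30/10 = 3
Missing side = 8 × 3
= 24.0

24.0


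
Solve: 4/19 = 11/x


Cross multiply: 4 × x = 19 × 11
4x = 209
x = 209 / 4
= 52.25

52.25


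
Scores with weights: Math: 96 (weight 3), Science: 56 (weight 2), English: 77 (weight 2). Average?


Numerator = 96×3 + 56×2 + 77×2
= 288 + 112 + 154
= 554
Total weight = 7
Weighted avg = 554/7
= 79.14

79.14


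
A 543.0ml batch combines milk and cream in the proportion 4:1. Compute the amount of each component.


Total parts = 4 + 1 = 5
milk: 543.0 × 4/5 = 434.4ml
cream: 543.0 × 1/5 = 108.6ml
= 434.4ml and 108.6ml

434.4ml and 108.6ml


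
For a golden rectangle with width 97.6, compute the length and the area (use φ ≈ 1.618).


φ = (1 + √5) / 2 ≈ 1.618
Length = width × φ = 97.6 × 1.618 = 157.9168
≈ 157.92
Area = width × length = 97.6 × 157.9168 = 15412.67968 ≈ 15412.68
= Length: 157.92, Area: 15412.68

Length: 157.92, Area: 15412.68


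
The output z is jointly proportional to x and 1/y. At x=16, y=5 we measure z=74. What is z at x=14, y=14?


z = k·x/y
Solve for k using the known point: k = z·y/x = 74×5/16 = 370/16 = 23.1250
Now evaluate at x=14, y=14:
z = k × 14 / 14 = (370 × 14) / (16 × 14) = 5180/224
= 23.1250

23.1250


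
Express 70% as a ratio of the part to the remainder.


70% means 70 parts out of 100; remainder = 30
Part : remainder = 70:30
GCD = 10
= 7:3

7:3


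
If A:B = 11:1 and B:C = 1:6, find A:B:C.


Match B: multiply A:B by 1 → 11:1
Multiply B:C by 1 → 1:6
Combined: 11:1:6
GCD = 1
= 11:1:6

11:1:6


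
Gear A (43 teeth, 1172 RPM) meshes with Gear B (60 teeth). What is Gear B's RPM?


Gear ratio = 43:60 = 43:60
RPM_B = RPM_A × (teeth_A / teeth_B)
= 1172 × (43/60)
= 839.9 RPM

839.9 RPM


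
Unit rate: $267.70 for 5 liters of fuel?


Unit rate = total / quantity
= 267.70 / 5
= $53.54 per unit

$53.54 per unit


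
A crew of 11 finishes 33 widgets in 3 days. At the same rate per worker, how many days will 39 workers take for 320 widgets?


Days ∝ work / workers, so d₂ = d₁ × (m₁/m₂) × (w₂/w₁)
Workers factor (inverse): 11/39 ≈ 0.2821
Work factor (direct): 320/33 ≈ 9.6970
d₂ = 3 × 11/39 × 320/33 = (3 × 11 × 320) / (39 × 33) = 10560/1287
≈ 8.21 days

8.21 days


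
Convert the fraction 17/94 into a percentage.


Percentage = (part / whole) × 100
= (17 / 94) × 100
≈ 18.09%

18.09%


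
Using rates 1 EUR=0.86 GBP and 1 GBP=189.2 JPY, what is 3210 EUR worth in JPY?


Step 1: 3210 EUR × 0.86 = 2760.60 GBP
Step 2: 2760.60 GBP × 189.2 = 522305.52 JPY
Implied rate EUR→JPY = 0.86 × 189.2 = 162.7120
= 522305.52 JPY

522305.52 JPY


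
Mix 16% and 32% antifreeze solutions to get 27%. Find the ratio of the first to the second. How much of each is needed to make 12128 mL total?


Let x parts of 16% mix with y parts of 32%.
16x + 32y = 27(x + y)
16x + 32y = 27x + 27y
x(16 - 27) = y(27 - 32)
x/y = (32 - 27)/(27 - 16) = 5/11
Simplify: 5:11
Total parts = 16; one part = 12128/16 = 758.00 mL
16% solution: 5×758.00 = 3790.00 mL
32% solution: 11×758.00 = 8338.00 mL
= ratio 5:11; 3790.00 mL and 8338.00 mL

ratio 5:11; 3790.00 mL and 8338.00 mL


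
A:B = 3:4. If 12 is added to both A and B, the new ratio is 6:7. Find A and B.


Let A = 3k, B = 4k.
(3k + 12) / (4k + 12) = 6/7
Cross-multiply: 7(3k + 12) = 6(4k + 12)
21k + 84 = 24k + 72
21k - 24k = 72 - 84
-3k = -12
k = -12/-3 = 4
A = 3×4 = 12, B = 4×4 = 16
= A = 12, B = 16

A = 12, B = 16


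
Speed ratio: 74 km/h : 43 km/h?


Ratio = 74:43
GCD = 1
Simplified = 74:43
Time ratio (same distance) = 43:74
Speed ratio = 74:43

74:43


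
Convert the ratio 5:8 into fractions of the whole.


Total parts = 5 + 8 = 13
First part: 5/13 = 5/13
Second part: 8/13 = 8/13
= 5/13 and 8/13

5/13 and 8/13


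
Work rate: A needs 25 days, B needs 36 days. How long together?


Rate of A = 1/25 per day
Rate of B = 1/36 per day
Combined rate = 1/25 + 1/36 = 61/900 ≈ 0.0678 per day
Days = 1 / combined rate = 900/61
≈ 14.75 days

14.75 days


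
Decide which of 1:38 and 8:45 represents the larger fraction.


1/38 = 0.0263
8/45 = 0.1778
0.0263 < 0.1778, so 1:38 is less
= 8:45

8:45


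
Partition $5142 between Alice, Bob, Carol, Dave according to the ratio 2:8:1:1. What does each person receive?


Total parts = 2 + 8 + 1 + 1 = 12
Alice: 5142 × 2/12 = 857.00
Bob: 5142 × 8/12 = 3428.00
Carol: 5142 × 1/12 = 428.50
Dave: 5142 × 1/12 = 428.50
= Alice: $857.00, Bob: $3428.00, Carol: $428.50, Dave: $428.50

Alice: $857.00, Bob: $3428.00, Carol: $428.50, Dave: $428.50


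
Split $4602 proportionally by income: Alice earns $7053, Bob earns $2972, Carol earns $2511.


Total income = 7053 + 2972 + 2511 = $12536
Alice: $4602 × 7053/12536 = $2589.18
Bob: $4602 × 2972/12536 = $1091.03
Carol: $4602 × 2511/12536 = $921.79
= Alice: $2589.18, Bob: $1091.03, Carol: $921.79

Alice: $2589.18, Bob: $1091.03, Carol: $921.79


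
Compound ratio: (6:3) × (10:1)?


Compound ratio = (6×10) : (3×1)
= 60:3
GCD = 3
= 20:1

20:1


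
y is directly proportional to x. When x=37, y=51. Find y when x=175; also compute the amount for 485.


Direct proportion: y/x = constant
k = 51/37 ≈ 1.3784
y at x=175: k × 175 = 51 × 175 / 37 = 8925/37 ≈ 241.22
y at x=485: k × 485 = 51 × 485 / 37 = 24735/37 ≈ 668.51
= 241.22 and 668.51

241.22 and 668.51


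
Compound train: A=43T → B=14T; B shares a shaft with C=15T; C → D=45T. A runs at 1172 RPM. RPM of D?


Stage 1: RPM_B = RPM_A × t_A/t_B = 1172 × 43/14 = 50396/14 ≈ 3599.71
B and C share a shaft → RPM_C = RPM_B
Stage 2: RPM_D = RPM_C × t_C/t_D = RPM_A × (t_A×t_C)/(t_B×t_D)
Overall ratio = (43×15)/(14×45) = 645/630
RPM_D = 1172 × 645/630 = 755940/630
≈ 1199.90 RPM

1199.90 RPM


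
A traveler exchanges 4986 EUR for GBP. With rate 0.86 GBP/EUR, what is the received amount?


Amount × rate = 4986 × 0.86
= 4287.96 GBP

4287.96 GBP


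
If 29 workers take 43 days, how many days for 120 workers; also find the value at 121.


Inverse proportion: x × y = constant
k = 29 × 43 = 1247
At x=120: k/120 = 10.39
At x=121: k/121 = 10.31
= 10.39 and 10.31

10.39 and 10.31


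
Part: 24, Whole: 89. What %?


Percentage = (part / whole) × 100
= (24 / 89) × 100
≈ 26.97%

26.97%


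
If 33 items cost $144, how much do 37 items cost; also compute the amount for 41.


Direct proportion: y/x = constant
k = 144/33 ≈ 4.3636
y at x=37: k × 37 = 144 × 37 / 33 = 5328/33 ≈ 161.45
y at x=41: k × 41 = 144 × 41 / 33 = 5904/33 ≈ 178.91
= 161.45 and 178.91

161.45 and 178.91


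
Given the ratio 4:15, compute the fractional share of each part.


Total parts = 4 + 15 = 19
First part: 4/19 = 4/19
Second part: 15/19 = 15/19
= 4/19 and 15/19

4/19 and 15/19


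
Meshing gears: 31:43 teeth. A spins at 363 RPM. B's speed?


Gear ratio = 31:43 = 31:43
RPM_B = RPM_A × (teeth_A / teeth_B)
= 363 × (31/43)
= 261.7 RPM

261.7 RPM


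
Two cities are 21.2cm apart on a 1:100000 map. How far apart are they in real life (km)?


Real distance = map distance × scale
= 21.2cm × 100000
= 2120000 cm = 21200.0 m
= 21.200 km

21.200 km


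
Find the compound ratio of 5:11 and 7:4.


Compound ratio = (5×7) : (11×4)
= 35:44
GCD = 1
= 35:44

35:44


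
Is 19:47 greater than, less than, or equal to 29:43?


19/47 = 0.4043
29/43 = 0.6744
0.4043 < 0.6744, so 19:47 is less
= less than

less than


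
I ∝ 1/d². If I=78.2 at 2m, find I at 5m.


I₁d₁² = I₂d₂²
I₂ = I₁ × (d₁/d₂)²
= 78.2 × (2/5)²
= 78.2 × 4/25
= 312.8/25
= 12.5120

12.5120


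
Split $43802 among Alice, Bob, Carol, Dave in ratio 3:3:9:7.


Total parts = 3 + 3 + 9 + 7 = 22
Alice: 43802 × 3/22 = 5973.00
Bob: 43802 × 3/22 = 5973.00
Carol: 43802 × 9/22 = 17919.00
Dave: 43802 × 7/22 = 13937.00
= Alice: $5973.00, Bob: $5973.00, Carol: $17919.00, Dave: $13937.00

Alice: $5973.00, Bob: $5973.00, Carol: $17919.00, Dave: $13937.00


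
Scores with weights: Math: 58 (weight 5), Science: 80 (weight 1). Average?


Numerator = 58×5 + 80×1
= 290 + 80
= 370
Total weight = 6
Weighted avg = 370/6
= 61.67

61.67


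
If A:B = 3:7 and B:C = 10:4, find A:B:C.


Match B: multiply A:B by 10 → 30:70
Multiply B:C by 7 → 70:28
Combined: 30:70:28
GCD = 2
= 15:35:14

15:35:14


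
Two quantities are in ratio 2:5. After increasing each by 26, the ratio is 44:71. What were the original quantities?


Let A = 2k, B = 5k.
(2k + 26) / (5k + 26) = 44/71
Cross-multiply: 71(2k + 26) = 44(5k + 26)
142k + 1846 = 220k + 1144
142k - 220k = 1144 - 1846
-78k = -702
k = -702/-78 = 9
A = 2×9 = 18, B = 5×9 = 45
= A = 18, B = 45

A = 18, B = 45


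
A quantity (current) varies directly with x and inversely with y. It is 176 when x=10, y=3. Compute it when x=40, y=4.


z = k·x/y
Solve for k using the known point: k = z·y/x = 176×3/10 = 528/10 = 52.8000
Now evaluate at x=40, y=4:
z = k × 40 / 4 = (528 × 40) / (10 × 4) = 21120/40
= 528.0000

528.0000


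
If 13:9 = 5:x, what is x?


Cross multiply: 13 × x = 9 × 5
13x = 45
x = 45 / 13
= 3.46

3.46


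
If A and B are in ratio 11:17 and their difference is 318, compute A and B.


Let A = 11k, B = 17k.
17k - 11k = 318
6k = 318 → k = 318/6 = 53
A = 11×53 = 583, B = 17×53 = 901
= A = 583, B = 901

A = 583, B = 901


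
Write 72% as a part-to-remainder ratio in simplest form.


72% means 72 parts out of 100; remainder = 28
Part : remainder = 72:28
GCD = 4
= 18:7

18:7


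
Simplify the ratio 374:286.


GCD(374, 286) = 22
374/22 : 286/22
= 17:13

17:13


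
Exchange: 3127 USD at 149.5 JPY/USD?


Amount × rate = 3127 × 149.5
= 467486.50 JPY

467486.50 JPY


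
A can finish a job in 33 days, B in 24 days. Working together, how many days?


Rate of A = 1/33 per day
Rate of B = 1/24 per day
Combined rate = 1/33 + 1/24 = 57/792 ≈ 0.0720 per day
Days = 1 / combined rate = 792/57
≈ 13.89 days

13.89 days


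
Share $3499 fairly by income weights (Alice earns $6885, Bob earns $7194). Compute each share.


Total income = 6885 + 7194 = $14079
Alice: $3499 × 6885/14079 = $1711.10
Bob: $3499 × 7194/14079 = $1787.90
= Alice: $1711.10, Bob: $1787.90

Alice: $1711.10, Bob: $1787.90


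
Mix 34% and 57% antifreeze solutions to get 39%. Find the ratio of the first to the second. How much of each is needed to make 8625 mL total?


Let x parts of 34% mix with y parts of 57%.
34x + 57y = 39(x + y)
34x + 57y = 39x + 39y
x(34 - 39) = y(39 - 57)
x/y = (57 - 39)/(39 - 34) = 18/5
Simplify: 18:5
Total parts = 23; one part = 8625/23 = 375.00 mL
34% solution: 18×375.00 = 6750.00 mL
57% solution: 5×375.00 = 1875.00 mL
= ratio 18:5; 6750.00 mL and 1875.00 mL

ratio 18:5; 6750.00 mL and 1875.00 mL


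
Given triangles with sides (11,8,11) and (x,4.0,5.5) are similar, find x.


Scale factor = 4.0/8 = 0.5
Missing side = 11 × 0.5
= 5.5

5.5


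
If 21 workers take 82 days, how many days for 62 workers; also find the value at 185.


Inverse proportion: x × y = constant
k = 21 × 82 = 1722
At x=62: k/62 = 27.77
At x=185: k/185 = 9.31
= 27.77 and 9.31

27.77 and 9.31


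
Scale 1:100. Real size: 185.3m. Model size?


Model size = real / scale
= 185.3 / 100
= 1.8530 m

1.8530 m


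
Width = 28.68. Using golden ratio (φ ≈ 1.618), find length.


φ = (1 + √5) / 2 ≈ 1.618
Length = width × φ = 28.68 × 1.618 = 46.40424
≈ 46.40

46.40


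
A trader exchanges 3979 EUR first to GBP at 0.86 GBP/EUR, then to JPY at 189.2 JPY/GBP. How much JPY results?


Step 1: 3979 EUR × 0.86 = 3421.94 GBP
Step 2: 3421.94 GBP × 189.2 = 647431.05 JPY
Implied rate EUR→JPY = 0.86 × 189.2 = 162.7120
= 647431.05 JPY

647431.05 JPY


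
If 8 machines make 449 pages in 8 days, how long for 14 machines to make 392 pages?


Days ∝ work / workers, so d₂ = d₁ × (m₁/m₂) × (w₂/w₁)
Workers factor (inverse): 8/14 ≈ 0.5714
Work factor (direct): 392/449 ≈ 0.8731
d₂ = 8 × 8/14 × 392/449 = (8 × 8 × 392) / (14 × 449) = 25088/6286
≈ 3.99 days

3.99 days


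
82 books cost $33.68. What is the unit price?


Unit rate = total / quantity
= 33.68 / 82
= $0.41 per unit

$0.41 per unit


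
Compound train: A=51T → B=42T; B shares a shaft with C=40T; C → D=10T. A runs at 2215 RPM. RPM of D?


Stage 1: RPM_B = RPM_A × t_A/t_B = 2215 × 51/42 = 112965/42 ≈ 2689.64
B and C share a shaft → RPM_C = RPM_B
Stage 2: RPM_D = RPM_C × t_C/t_D = RPM_A × (t_A×t_C)/(t_B×t_D)
Overall ratio = (51×40)/(42×10) = 2040/420
RPM_D = 2215 × 2040/420 = 4518600/420
≈ 10758.57 RPM

10758.57 RPM


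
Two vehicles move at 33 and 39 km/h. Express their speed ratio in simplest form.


Ratio = 33:39
GCD = 3
Simplified = 11:13
Time ratio (same distance) = 13:11
Speed ratio = 11:13

11:13


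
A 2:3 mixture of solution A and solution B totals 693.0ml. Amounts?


Total parts = 2 + 3 = 5
solution A: 693.0 × 2/5 = 277.2ml
solution B: 693.0 × 3/5 = 415.8ml
= 277.2ml and 415.8ml

277.2ml and 415.8ml


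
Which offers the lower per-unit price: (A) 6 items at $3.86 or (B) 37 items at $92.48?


Deal A: $3.86/6 = $0.6433/unit
Deal B: $92.48/37 = $2.4995/unit
A is cheaper per unit
= Deal A

Deal A


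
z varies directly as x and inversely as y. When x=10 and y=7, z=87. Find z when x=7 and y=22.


z = k·x/y
Solve for k using the known point: k = z·y/x = 87×7/10 = 609/10 = 60.9000
Now evaluate at x=7, y=22:
z = k × 7 / 22 = (609 × 7) / (10 × 22) = 4263/220
≈ 19.3773

19.3773


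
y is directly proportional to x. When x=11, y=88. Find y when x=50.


Direct proportion: y/x = constant
k = 88/11 = 8.0000
y₂ = k × 50 = 88 × 50 / 11 = 4400/11
= 400.00

400.00


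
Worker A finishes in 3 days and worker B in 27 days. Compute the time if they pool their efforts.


Rate of A = 1/3 per day
Rate of B = 1/27 per day
Combined rate = 1/3 + 1/27 = 30/81 ≈ 0.3704 per day
Days = 1 / combined rate = 81/30
= 2.70 days

2.70 days


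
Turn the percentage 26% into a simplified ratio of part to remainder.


26% means 26 parts out of 100; remainder = 74
Part : remainder = 26:74
GCD = 2
= 13:37

13:37


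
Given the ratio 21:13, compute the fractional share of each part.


Total parts = 21 + 13 = 34
First part: 21/34 = 21/34
Second part: 13/34 = 13/34
= 21/34 and 13/34

21/34 and 13/34


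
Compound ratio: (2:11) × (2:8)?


Compound ratio = (2×2) : (11×8)
= 4:88
GCD = 4
= 1:22

1:22


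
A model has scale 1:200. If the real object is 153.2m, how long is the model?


Model size = real / scale
= 153.2 / 200
= 0.7660 m

0.7660 m


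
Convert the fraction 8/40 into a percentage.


Percentage = (part / whole) × 100
= (8 / 40) × 100
= 20.00%

20.00%


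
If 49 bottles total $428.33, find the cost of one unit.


Unit rate = total / quantity
= 428.33 / 49
= $8.74 per unit

$8.74 per unit


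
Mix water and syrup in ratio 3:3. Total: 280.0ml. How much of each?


Total parts = 3 + 3 = 6
water: 280.0 × 3/6 = 140.0ml
syrup: 280.0 × 3/6 = 140.0ml
= 140.0ml and 140.0ml

140.0ml and 140.0ml


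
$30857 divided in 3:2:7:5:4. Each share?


Total parts = 3 + 2 + 7 + 5 + 4 = 21
Part 1: 30857 × 3/21 = 4408.14
Part 2: 30857 × 2/21 = 2938.76
Part 3: 30857 × 7/21 = 10285.67
Part 4: 30857 × 5/21 = 7346.90
Part 5: 30857 × 4/21 = 5877.52
= Part 1: $4408.14, Part 2: $2938.76, Part 3: $10285.67, Part 4: $7346.90, Part 5: $5877.52

Part 1: $4408.14, Part 2: $2938.76, Part 3: $10285.67, Part 4: $7346.90, Part 5: $5877.52


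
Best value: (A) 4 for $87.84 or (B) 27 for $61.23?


Deal A: $87.84/4 = $21.9600/unit
Deal B: $61.23/27 = $2.2678/unit
B is cheaper per unit
= Deal B

Deal B


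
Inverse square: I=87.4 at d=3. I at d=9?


I₁d₁² = I₂d₂²
I₂ = I₁ × (d₁/d₂)²
= 87.4 × (3/9)²
= 87.4 × 9/81
= 786.6/81
≈ 9.7111

9.7111


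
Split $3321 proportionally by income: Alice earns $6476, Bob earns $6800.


Total income = 6476 + 6800 = $13276
Alice: $3321 × 6476/13276 = $1619.98
Bob: $3321 × 6800/13276 = $1701.02
= Alice: $1619.98, Bob: $1701.02

Alice: $1619.98, Bob: $1701.02


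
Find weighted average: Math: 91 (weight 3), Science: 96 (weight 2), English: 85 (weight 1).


Numerator = 91×3 + 96×2 + 85×1
= 273 + 192 + 85
= 550
Total weight = 6
Weighted avg = 550/6
= 91.67

91.67


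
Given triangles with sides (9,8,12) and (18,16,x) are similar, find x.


Scale factor = 18/9 = 2
Missing side = 12 × 2
= 24.0

24.0


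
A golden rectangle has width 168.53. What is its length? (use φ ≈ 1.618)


φ = (1 + √5) / 2 ≈ 1.618
Length = width × φ = 168.53 × 1.618 = 272.68154
≈ 272.68

272.68


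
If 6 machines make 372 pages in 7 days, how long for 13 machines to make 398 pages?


Days ∝ work / workers, so d₂ = d₁ × (m₁/m₂) × (w₂/w₁)
Workers factor (inverse): 6/13 ≈ 0.4615
Work factor (direct): 398/372 ≈ 1.0699
d₂ = 7 × 6/13 × 398/372 = (7 × 6 × 398) / (13 × 372) = 16716/4836
≈ 3.46 days

3.46 days


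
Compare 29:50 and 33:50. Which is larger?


29/50 = 0.5800
33/50 = 0.6600
0.5800 < 0.6600, so 29:50 is less
= 33:50

33:50


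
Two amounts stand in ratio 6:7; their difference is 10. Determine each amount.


Let A = 6k, B = 7k.
7k - 6k = 10
1k = 10 → k = 10/1 = 10
A = 6×10 = 60, B = 7×10 = 70
= A = 60, B = 70

A = 60, B = 70


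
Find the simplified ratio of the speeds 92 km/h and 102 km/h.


Ratio = 92:102
GCD = 2
Simplified = 46:51
Time ratio (same distance) = 51:46
Speed ratio = 46:51

46:51


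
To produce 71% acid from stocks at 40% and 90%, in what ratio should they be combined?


Let x parts of 40% mix with y parts of 90%.
40x + 90y = 71(x + y)
40x + 90y = 71x + 71y
x(40 - 71) = y(71 - 90)
x/y = (90 - 71)/(71 - 40) = 19/31
Simplify: 19:31
= 19:31

19:31


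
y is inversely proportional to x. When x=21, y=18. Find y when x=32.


Inverse proportion: x × y = constant
k = 21 × 18 = 378
y₂ = k / 32 = 378 / 32
= 11.81

11.81


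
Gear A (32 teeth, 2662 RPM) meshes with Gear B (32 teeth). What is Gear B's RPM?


Gear ratio = 32:32 = 1:1
RPM_B = RPM_A × (teeth_A / teeth_B)
= 2662 × (32/32)
= 2662.0 RPM

2662.0 RPM


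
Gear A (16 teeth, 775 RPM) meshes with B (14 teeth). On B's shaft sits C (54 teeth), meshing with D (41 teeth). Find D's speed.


Stage 1: RPM_B = RPM_A × t_A/t_B = 775 × 16/14 = 12400/14 ≈ 885.71
B and C share a shaft → RPM_C = RPM_B
Stage 2: RPM_D = RPM_C × t_C/t_D = RPM_A × (t_A×t_C)/(t_B×t_D)
Overall ratio = (16×54)/(14×41) = 864/574
RPM_D = 775 × 864/574 = 669600/574
≈ 1166.55 RPM

1166.55 RPM


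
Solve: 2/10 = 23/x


Cross multiply: 2 × x = 10 × 23
2x = 230
x = 230 / 2
= 115.00

115.00


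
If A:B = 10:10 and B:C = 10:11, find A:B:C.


Match B: multiply A:B by 10 → 100:100
Multiply B:C by 10 → 100:110
Combined: 100:100:110
GCD = 10
= 10:10:11

10:10:11


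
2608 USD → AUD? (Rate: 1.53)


Amount × rate = 2608 × 1.53
= 3990.24 AUD

3990.24 AUD


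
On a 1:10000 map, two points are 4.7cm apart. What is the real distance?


Real distance = map distance × scale
= 4.7cm × 10000
= 47000 cm = 470.0 m
= 0.470 km

0.470 km


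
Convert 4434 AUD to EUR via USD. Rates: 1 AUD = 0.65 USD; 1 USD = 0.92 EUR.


Step 1: 4434 AUD × 0.65 = 2882.10 USD
Step 2: 2882.10 USD × 0.92 = 2651.53 EUR
Implied rate AUD→EUR = 0.65 × 0.92 = 0.5980
= 2651.53 EUR

2651.53 EUR


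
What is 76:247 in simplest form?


GCD(76, 247) = 19
76/19 : 247/19
= 4:13

4:13


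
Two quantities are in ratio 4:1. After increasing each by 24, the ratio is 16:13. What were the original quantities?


Let A = 4k, B = 1k.
(4k + 24) / (1k + 24) = 16/13
Cross-multiply: 13(4k + 24) = 16(1k + 24)
52k + 312 = 16k + 384
52k - 16k = 384 - 312
36k = 72
k = 72/36 = 2
A = 4×2 = 8, B = 1×2 = 2
= A = 8, B = 2

A = 8, B = 2


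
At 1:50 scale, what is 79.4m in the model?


Model size = real / scale
= 79.4 / 50
= 1.5880 m

1.5880 m


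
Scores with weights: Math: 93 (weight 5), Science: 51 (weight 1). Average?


Numerator = 93×5 + 51×1
= 465 + 51
= 516
Total weight = 6
Weighted avg = 516/6
= 86.00

86.00


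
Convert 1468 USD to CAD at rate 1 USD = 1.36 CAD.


Amount × rate = 1468 × 1.36
= 1996.48 CAD

1996.48 CAD


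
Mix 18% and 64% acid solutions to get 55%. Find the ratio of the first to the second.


Let x parts of 18% mix with y parts of 64%.
18x + 64y = 55(x + y)
18x + 64y = 55x + 55y
x(18 - 55) = y(55 - 64)
x/y = (64 - 55)/(55 - 18) = 9/37
Simplify: 9:37
= 9:37

9:37


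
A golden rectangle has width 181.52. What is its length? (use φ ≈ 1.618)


φ = (1 + √5) / 2 ≈ 1.618
Length = width × φ = 181.52 × 1.618 = 293.69936
≈ 293.70

293.70


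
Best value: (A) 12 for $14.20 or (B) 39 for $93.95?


Deal A: $14.20/12 = $1.1833/unit
Deal B: $93.95/39 = $2.4090/unit
A is cheaper per unit
= Deal A

Deal A


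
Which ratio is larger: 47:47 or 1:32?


47/47 = 1.0000
1/32 = 0.0312
1.0000 > 0.0312, so 47:47 is greater
= 47:47

47:47


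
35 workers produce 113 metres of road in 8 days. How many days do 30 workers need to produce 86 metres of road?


Days ∝ work / workers, so d₂ = d₁ × (m₁/m₂) × (w₂/w₁)
Workers factor (inverse): 35/30 ≈ 1.1667
Work factor (direct): 86/113 ≈ 0.7611
d₂ = 8 × 35/30 × 86/113 = (8 × 35 × 86) / (30 × 113) = 24080/3390
≈ 7.10 days

7.10 days


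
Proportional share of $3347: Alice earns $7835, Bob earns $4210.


Total income = 7835 + 4210 = $12045
Alice: $3347 × 7835/12045 = $2177.15
Bob: $3347 × 4210/12045 = $1169.85
= Alice: $2177.15, Bob: $1169.85

Alice: $2177.15, Bob: $1169.85


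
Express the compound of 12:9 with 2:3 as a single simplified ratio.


Compound ratio = (12×2) : (9×3)
= 24:27
GCD = 3
= 8:9

8:9


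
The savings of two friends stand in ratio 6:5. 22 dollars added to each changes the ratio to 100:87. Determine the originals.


Let A = 6k, B = 5k.
(6k + 22) / (5k + 22) = 100/87
Cross-multiply: 87(6k + 22) = 100(5k + 22)
522k + 1914 = 500k + 2200
522k - 500k = 2200 - 1914
22k = 286
k = 286/22 = 13
A = 6×13 = 78, B = 5×13 = 65
= A = 78, B = 65

A = 78, B = 65


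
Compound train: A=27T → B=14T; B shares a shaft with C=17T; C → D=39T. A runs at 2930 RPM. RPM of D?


Stage 1: RPM_B = RPM_A × t_A/t_B = 2930 × 27/14 = 79110/14 ≈ 5650.71
B and C share a shaft → RPM_C = RPM_B
Stage 2: RPM_D = RPM_C × t_C/t_D = RPM_A × (t_A×t_C)/(t_B×t_D)
Overall ratio = (27×17)/(14×39) = 459/546
RPM_D = 2930 × 459/546 = 1344870/546
≈ 2463.13 RPM

2463.13 RPM


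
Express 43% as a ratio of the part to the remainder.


43% means 43 parts out of 100; remainder = 57
Part : remainder = 43:57
GCD = 1
= 43:57

43:57


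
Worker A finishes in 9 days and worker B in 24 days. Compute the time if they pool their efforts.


Rate of A = 1/9 per day
Rate of B = 1/24 per day
Combined rate = 1/9 + 1/24 = 33/216 ≈ 0.1528 per day
Days = 1 / combined rate = 216/33
≈ 6.55 days

6.55 days


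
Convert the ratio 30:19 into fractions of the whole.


Total parts = 30 + 19 = 49
First part: 30/49 = 30/49
Second part: 19/49 = 19/49
= 30/49 and 19/49

30/49 and 19/49


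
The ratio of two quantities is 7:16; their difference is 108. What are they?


Let A = 7k, B = 16k.
16k - 7k = 108
9k = 108 → k = 108/9 = 12
A = 7×12 = 84, B = 16×12 = 192
= A = 84, B = 192

A = 84, B = 192


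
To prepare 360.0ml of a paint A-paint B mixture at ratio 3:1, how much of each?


Total parts = 3 + 1 = 4
paint A: 360.0 × 3/4 = 270.0ml
paint B: 360.0 × 1/4 = 90.0ml
= 270.0ml and 90.0ml

270.0ml and 90.0ml


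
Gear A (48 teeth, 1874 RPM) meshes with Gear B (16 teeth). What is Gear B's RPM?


Gear ratio = 48:16 = 3:1
RPM_B = RPM_A × (teeth_A / teeth_B)
= 1874 × (48/16)
= 5622.0 RPM

5622.0 RPM


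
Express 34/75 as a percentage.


Percentage = (part / whole) × 100
= (34 / 75) × 100
≈ 45.33%

45.33%


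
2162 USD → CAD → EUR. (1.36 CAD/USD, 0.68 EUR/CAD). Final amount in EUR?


Step 1: 2162 USD × 1.36 = 2940.32 CAD
Step 2: 2940.32 CAD × 0.68 = 1999.42 EUR
Implied rate USD→EUR = 1.36 × 0.68 = 0.9248
= 1999.42 EUR

1999.42 EUR


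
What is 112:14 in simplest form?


GCD(112, 14) = 14
112/14 : 14/14
= 8:1

8:1


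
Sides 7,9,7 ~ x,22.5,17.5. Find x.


Scale factor = 22.5/9 = 2.5
Missing side = 7 × 2.5
= 17.5

17.5


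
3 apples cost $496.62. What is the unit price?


Unit rate = total / quantity
= 496.62 / 3
= $165.54 per unit

$165.54 per unit


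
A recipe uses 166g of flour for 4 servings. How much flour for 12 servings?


Direct proportion: y/x = constant
k = 166/4 = 41.5000
y₂ = k × 12 = 166 × 12 / 4 = 1992/4
= 498.00

498.00


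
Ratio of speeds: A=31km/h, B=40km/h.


Ratio = 31:40
GCD = 1
Simplified = 31:40
Time ratio (same distance) = 40:31
Speed ratio = 31:40

31:40


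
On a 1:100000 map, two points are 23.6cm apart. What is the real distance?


Real distance = map distance × scale
= 23.6cm × 100000
= 2360000 cm = 23600.0 m
= 23.600 km

23.600 km


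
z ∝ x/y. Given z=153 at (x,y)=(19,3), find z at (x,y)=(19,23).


z = k·x/y
Solve for k using the known point: k = z·y/x = 153×3/19 = 459/19 ≈ 24.1579
Now evaluate at x=19, y=23:
z = k × 19 / 23 = (459 × 19) / (19 × 23) = 8721/437
≈ 19.9565

19.9565


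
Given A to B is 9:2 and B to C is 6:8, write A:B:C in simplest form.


Match B: multiply A:B by 6 → 54:12
Multiply B:C by 2 → 12:16
Combined: 54:12:16
GCD = 2
= 27:6:8

27:6:8


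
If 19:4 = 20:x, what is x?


Cross multiply: 19 × x = 4 × 20
19x = 80
x = 80 / 19
= 4.21

4.21


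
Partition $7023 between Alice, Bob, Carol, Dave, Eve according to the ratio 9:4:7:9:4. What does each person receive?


Total parts = 9 + 4 + 7 + 9 + 4 = 33
Alice: 7023 × 9/33 = 1915.36
Bob: 7023 × 4/33 = 851.27
Carol: 7023 × 7/33 = 1489.73
Dave: 7023 × 9/33 = 1915.36
Eve: 7023 × 4/33 = 851.27
= Alice: $1915.36, Bob: $851.27, Carol: $1489.73, Dave: $1915.36, Eve: $851.27

Alice: $1915.36, Bob: $851.27, Carol: $1489.73, Dave: $1915.36, Eve: $851.27


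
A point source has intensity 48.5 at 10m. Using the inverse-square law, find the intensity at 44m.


I₁d₁² = I₂d₂²
I₂ = I₁ × (d₁/d₂)²
= 48.5 × (10/44)²
= 48.5 × 100/1936
= 4850/1936
≈ 2.5052

2.5052


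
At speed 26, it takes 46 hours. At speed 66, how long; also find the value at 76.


Inverse proportion: x × y = constant
k = 26 × 46 = 1196
At x=66: k/66 = 18.12
At x=76: k/76 = 15.74
= 18.12 and 15.74

18.12 and 15.74


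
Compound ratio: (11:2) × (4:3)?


Compound ratio = (11×4) : (2×3)
= 44:6
GCD = 2
= 22:3

22:3


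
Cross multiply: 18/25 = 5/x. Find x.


Cross multiply: 18 × x = 25 × 5
18x = 125
x = 125 / 18
= 6.94

6.94


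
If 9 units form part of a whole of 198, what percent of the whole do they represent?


Percentage = (part / whole) × 100
= (9 / 198) × 100
≈ 4.55%

4.55%


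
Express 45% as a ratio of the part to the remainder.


45% means 45 parts out of 100; remainder = 55
Part : remainder = 45:55
GCD = 5
= 9:11

9:11


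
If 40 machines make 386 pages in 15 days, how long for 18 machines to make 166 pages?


Days ∝ work / workers, so d₂ = d₁ × (m₁/m₂) × (w₂/w₁)
Workers factor (inverse): 40/18 ≈ 2.2222
Work factor (direct): 166/386 ≈ 0.4301
d₂ = 15 × 40/18 × 166/386 = (15 × 40 × 166) / (18 × 386) = 99600/6948
≈ 14.34 days

14.34 days


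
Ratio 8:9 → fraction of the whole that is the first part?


Total parts = 8 + 9 = 17
First part: 8/17 = 8/17
= 8/17

8/17


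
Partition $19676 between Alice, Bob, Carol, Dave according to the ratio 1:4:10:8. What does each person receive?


Total parts = 1 + 4 + 10 + 8 = 23
Alice: 19676 × 1/23 = 855.48
Bob: 19676 × 4/23 = 3421.91
Carol: 19676 × 10/23 = 8554.78
Dave: 19676 × 8/23 = 6843.83
= Alice: $855.48, Bob: $3421.91, Carol: $8554.78, Dave: $6843.83

Alice: $855.48, Bob: $3421.91, Carol: $8554.78, Dave: $6843.83


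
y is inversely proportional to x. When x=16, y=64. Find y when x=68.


Inverse proportion: x × y = constant
k = 16 × 64 = 1024
y₂ = k / 68 = 1024 / 68
= 15.06

15.06


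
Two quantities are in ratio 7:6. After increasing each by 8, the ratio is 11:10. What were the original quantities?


Let A = 7k, B = 6k.
(7k + 8) / (6k + 8) = 11/10
Cross-multiply: 10(7k + 8) = 11(6k + 8)
70k + 80 = 66k + 88
70k - 66k = 88 - 80
4k = 8
k = 8/4 = 2
A = 7×2 = 14, B = 6×2 = 12
= A = 14, B = 12

A = 14, B = 12


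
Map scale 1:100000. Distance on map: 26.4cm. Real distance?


Real distance = map distance × scale
= 26.4cm × 100000
= 2640000 cm = 26400.0 m
= 26.400 km

26.400 km


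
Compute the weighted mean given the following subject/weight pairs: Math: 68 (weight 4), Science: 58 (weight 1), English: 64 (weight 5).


Numerator = 68×4 + 58×1 + 64×5
= 272 + 58 + 320
= 650
Total weight = 10
Weighted avg = 650/10
= 65.00

65.00


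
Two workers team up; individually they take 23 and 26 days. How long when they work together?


Rate of A = 1/23 per day
Rate of B = 1/26 per day
Combined rate = 1/23 + 1/26 = 49/598 ≈ 0.0819 per day
Days = 1 / combined rate = 598/49
≈ 12.20 days

12.20 days


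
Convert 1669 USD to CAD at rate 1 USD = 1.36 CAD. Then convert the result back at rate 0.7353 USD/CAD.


Amount × rate = 1669 × 1.36 = 2269.84 CAD
Round-trip: 2269.84 × 0.7353 = 1669.01 USD
= 2269.84 CAD, then 1669.01 USD

2269.84 CAD, then 1669.01 USD


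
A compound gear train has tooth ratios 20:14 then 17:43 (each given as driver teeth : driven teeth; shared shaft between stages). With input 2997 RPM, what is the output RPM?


Stage 1: RPM_B = RPM_A × t_A/t_B = 2997 × 20/14 = 59940/14 ≈ 4281.43
B and C share a shaft → RPM_C = RPM_B
Stage 2: RPM_D = RPM_C × t_C/t_D = RPM_A × (t_A×t_C)/(t_B×t_D)
Overall ratio = (20×17)/(14×43) = 340/602
RPM_D = 2997 × 340/602 = 1018980/602
≈ 1692.66 RPM

1692.66 RPM


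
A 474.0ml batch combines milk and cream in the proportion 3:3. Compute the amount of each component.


Total parts = 3 + 3 = 6
milk: 474.0 × 3/6 = 237.0ml
cream: 474.0 × 3/6 = 237.0ml
= 237.0ml and 237.0ml

237.0ml and 237.0ml


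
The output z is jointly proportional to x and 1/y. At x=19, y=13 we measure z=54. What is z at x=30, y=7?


z = k·x/y
Solve for k using the known point: k = z·y/x = 54×13/19 = 702/19 ≈ 36.9474
Now evaluate at x=30, y=7:
z = k × 30 / 7 = (702 × 30) / (19 × 7) = 21060/133
≈ 158.3459

158.3459


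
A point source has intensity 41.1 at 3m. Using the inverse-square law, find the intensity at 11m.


I₁d₁² = I₂d₂²
I₂ = I₁ × (d₁/d₂)²
= 41.1 × (3/11)²
= 41.1 × 9/121
= 369.9/121
≈ 3.0570

3.0570


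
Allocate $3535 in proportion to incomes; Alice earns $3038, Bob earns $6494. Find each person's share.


Total income = 3038 + 6494 = $9532
Alice: $3535 × 3038/9532 = $1126.66
Bob: $3535 × 6494/9532 = $2408.34
= Alice: $1126.66, Bob: $2408.34

Alice: $1126.66, Bob: $2408.34


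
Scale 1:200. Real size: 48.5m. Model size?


Model size = real / scale
= 48.5 / 200
= 0.2425 m

0.2425 m


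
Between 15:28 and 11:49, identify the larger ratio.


15/28 = 0.5357
11/49 = 0.2245
0.5357 > 0.2245, so 15:28 is greater
= 15:28

15:28
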